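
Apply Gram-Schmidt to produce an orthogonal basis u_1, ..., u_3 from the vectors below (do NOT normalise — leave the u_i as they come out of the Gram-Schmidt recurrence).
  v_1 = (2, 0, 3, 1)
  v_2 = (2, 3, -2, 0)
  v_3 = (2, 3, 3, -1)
Orthogonal basis:
  u_1 = (2, 0, 3, 1)
  u_2 = (16/7, 3, -11/7, 1/7)
  u_3 = (-106/117, 56/39, 146/117, -226/117)

Apply the Gram-Schmidt recurrence
  u_1 = v_1
  u_i = v_i − Σ_{j<i} ((v_i · u_j) / (u_j · u_j)) · u_j.

Step by step this gives:
  u_1 = (2, 0, 3, 1)
  u_2 = (16/7, 3, -11/7, 1/7)
  u_3 = (-106/117, 56/39, 146/117, -226/117)

Orthogonality check:
  u_2 · u_1 = 0 (should be 0)
  u_3 · u_1 = 0 (should be 0)
  u_3 · u_2 = 0 (should be 0)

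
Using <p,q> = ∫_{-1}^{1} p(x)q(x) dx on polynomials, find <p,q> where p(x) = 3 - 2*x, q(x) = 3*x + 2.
<p,q> = 8

Expand the product: p(x)·q(x) = -6*x^2 + 5*x + 6.
∫_{-1}^{1} of each monomial x^k gives [2/(k+1) if k even, 0 if k odd]. Integrating term-by-term (or equivalently evaluating the antiderivative F(x) = -2*x^3 + 5*x^2/2 + 6*x at the endpoints):
  F(1) − F(−1) = 13/2 − (-3/2) = 8.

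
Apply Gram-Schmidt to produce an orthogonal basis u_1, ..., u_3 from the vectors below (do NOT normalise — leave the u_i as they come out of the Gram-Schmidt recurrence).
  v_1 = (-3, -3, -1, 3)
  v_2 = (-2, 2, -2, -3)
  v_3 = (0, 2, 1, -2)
Orthogonal basis:
  u_1 = (-3, -3, -1, 3)
  u_2 = (-11/4, 5/4, -9/4, -9/4)
  u_3 = (-5/7, 23/77, 12/11, -4/77)

Apply the Gram-Schmidt recurrence
  u_1 = v_1
  u_i = v_i − Σ_{j<i} ((v_i · u_j) / (u_j · u_j)) · u_j.

Step by step this gives:
  u_1 = (-3, -3, -1, 3)
  u_2 = (-11/4, 5/4, -9/4, -9/4)
  u_3 = (-5/7, 23/77, 12/11, -4/77)

Orthogonality check:
  u_2 · u_1 = 0 (should be 0)
  u_3 · u_1 = 0 (should be 0)
  u_3 · u_2 = 0 (should be 0)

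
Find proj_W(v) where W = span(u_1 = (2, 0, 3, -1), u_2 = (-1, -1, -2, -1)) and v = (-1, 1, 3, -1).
proj_W(v) = (8/7, 2/7, 13/7, -1/7)

Set up U = [u_1 | ... | u_2] ∈ R^(4×2). The projector onto W = col(U) is P = U (U^T U)^(-1) U^T.
Compute U^T U =
  [14, -7]
  [-7, 7],
and U^T v = (8, -5).
Solve U^T U · c = U^T v for the coefficients: c = (3/7, -2/7). The projection is proj_W(v) = U c.
Check: (v - proj_W(v)) · u_1 = 0  (should be 0).
Check: (v - proj_W(v)) · u_2 = 0  (should be 0).
Result: proj_W(v) = (8/7, 2/7, 13/7, -1/7).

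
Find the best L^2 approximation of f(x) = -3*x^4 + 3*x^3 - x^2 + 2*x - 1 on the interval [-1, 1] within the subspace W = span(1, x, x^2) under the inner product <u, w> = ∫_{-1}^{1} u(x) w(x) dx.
g(x) = -25*x^2/7 + 19*x/5 - 26/35

The best approximation g ∈ W is the orthogonal projection of f onto W. Writing g = a_0 + a_1 x + a_2 x^2, the coefficients solve the normal equations G · a = b where
  G_{ij} = <φ_i, φ_j> and b_i = <f, φ_i>, with φ_0 = 1, φ_1 = x, φ_2 = x^2.
G =
  [2, 0, 2/3]
  [0, 2/3, 0]
  [2/3, 0, 2/5],
b = (-58/15, 38/15, -202/105).
Solving gives a_0 = -26/35, a_1 = 19/5, a_2 = -25/7, so
  g(x) = -25*x^2/7 + 19*x/5 - 26/35.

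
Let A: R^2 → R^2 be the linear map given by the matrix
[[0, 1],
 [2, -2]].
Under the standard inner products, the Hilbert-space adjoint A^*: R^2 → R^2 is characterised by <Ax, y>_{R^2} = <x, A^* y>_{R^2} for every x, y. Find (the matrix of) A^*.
A^* = A^T =
[[0, 2],
 [1, -2]]

For real matrices with standard dot products, the defining identity <Ax, y> = <x, A^* y> gives (Ax)^T y = x^T (A^*) y, i.e. x^T A^T y = x^T (A^*) y. Since this holds for all x, y, we must have A^* = A^T. Therefore
A^* =
[[0, 2],
 [1, -2]].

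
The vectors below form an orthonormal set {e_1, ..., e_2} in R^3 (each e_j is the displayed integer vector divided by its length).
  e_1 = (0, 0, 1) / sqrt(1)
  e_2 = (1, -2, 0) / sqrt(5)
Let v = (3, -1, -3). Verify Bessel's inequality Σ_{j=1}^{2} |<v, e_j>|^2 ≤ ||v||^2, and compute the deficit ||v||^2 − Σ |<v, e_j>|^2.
Σ |<v, e_j>|^2 = 14; ||v||^2 = 19; deficit = 5

Write each e_j = u_j / sqrt(<u_j, u_j>) where u_j is the displayed integer vector. Then <v, e_j> = <v, u_j> / sqrt(<u_j, u_j>), so |<v, e_j>|^2 = <v, u_j>^2 / <u_j, u_j>.
Coefficients: <v, e_1> = -3/sqrt(1), <v, e_2> = 5/sqrt(5).
Square and sum: Σ |<v, e_j>|^2 = 14.
Compute ||v||^2 = v·v = 19.
Deficit = 19 − 14 = 5 ≥ 0, confirming Bessel's inequality. (The deficit equals ||v − Σ <v,e_j> e_j||^2, the squared distance from v to span{e_j}.)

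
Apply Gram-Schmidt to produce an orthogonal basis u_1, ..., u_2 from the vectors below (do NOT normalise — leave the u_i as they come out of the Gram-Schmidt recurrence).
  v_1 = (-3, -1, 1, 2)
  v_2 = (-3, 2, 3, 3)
Orthogonal basis:
  u_1 = (-3, -1, 1, 2)
  u_2 = (1/5, 46/15, 29/15, 13/15)

Apply the Gram-Schmidt recurrence
  u_1 = v_1
  u_i = v_i − Σ_{j<i} ((v_i · u_j) / (u_j · u_j)) · u_j.

Step by step this gives:
  u_1 = (-3, -1, 1, 2)
  u_2 = (1/5, 46/15, 29/15, 13/15)

Orthogonality check:
  u_2 · u_1 = 0 (should be 0)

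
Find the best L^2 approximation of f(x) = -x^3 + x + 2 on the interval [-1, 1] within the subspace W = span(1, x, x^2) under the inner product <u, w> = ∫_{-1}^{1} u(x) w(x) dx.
g(x) = 2*x/5 + 2

The best approximation g ∈ W is the orthogonal projection of f onto W. Writing g = a_0 + a_1 x + a_2 x^2, the coefficients solve the normal equations G · a = b where
  G_{ij} = <φ_i, φ_j> and b_i = <f, φ_i>, with φ_0 = 1, φ_1 = x, φ_2 = x^2.
G =
  [2, 0, 2/3]
  [0, 2/3, 0]
  [2/3, 0, 2/5],
b = (4, 4/15, 4/3).
Solving gives a_0 = 2, a_1 = 2/5, a_2 = 0, so
  g(x) = 2*x/5 + 2.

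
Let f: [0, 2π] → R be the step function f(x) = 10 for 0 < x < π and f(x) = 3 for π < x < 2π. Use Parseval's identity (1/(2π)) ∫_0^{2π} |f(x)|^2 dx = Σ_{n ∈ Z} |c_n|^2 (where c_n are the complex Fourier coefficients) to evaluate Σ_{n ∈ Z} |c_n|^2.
Σ |c_n|^2 = 109/2

Parseval equates the L^2 energy of f (normalised by 1/(2π)) with the ℓ^2 sum of its Fourier coefficients: (1/(2π)) ∫_0^{2π} |f|^2 = Σ |c_n|^2.
Compute the left side: (1/(2π)) [∫_0^π 10^2 dx + ∫_π^{2π} 3^2 dx] = (1/(2π)) · (100π + 9π) = (100 + 9)/2 = 109/2.
So Σ_{n ∈ Z} |c_n|^2 = 109/2.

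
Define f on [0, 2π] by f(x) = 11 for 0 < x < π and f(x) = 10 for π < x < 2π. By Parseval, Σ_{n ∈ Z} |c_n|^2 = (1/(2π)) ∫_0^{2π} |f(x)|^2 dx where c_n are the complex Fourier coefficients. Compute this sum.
Σ |c_n|^2 = 221/2

Parseval equates the L^2 energy of f (normalised by 1/(2π)) with the ℓ^2 sum of its Fourier coefficients: (1/(2π)) ∫_0^{2π} |f|^2 = Σ |c_n|^2.
Compute the left side: (1/(2π)) [∫_0^π 11^2 dx + ∫_π^{2π} 10^2 dx] = (1/(2π)) · (121π + 100π) = (121 + 100)/2 = 221/2.
So Σ_{n ∈ Z} |c_n|^2 = 221/2.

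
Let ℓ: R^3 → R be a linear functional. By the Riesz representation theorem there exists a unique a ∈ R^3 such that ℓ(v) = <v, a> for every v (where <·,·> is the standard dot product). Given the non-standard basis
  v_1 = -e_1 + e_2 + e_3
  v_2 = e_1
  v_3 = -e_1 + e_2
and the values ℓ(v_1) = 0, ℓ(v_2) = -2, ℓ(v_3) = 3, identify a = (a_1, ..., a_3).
a = (-2, 1, -3)

Write a = (a_1, ..., a_3) in the standard basis. For each basis vector v_i, ℓ(v_i) = <v_i, a> is a linear equation in the a_j's. Collect the n equations into a matrix system V a = ℓ, where row i of V is v_i (expressed in the standard basis). Since V is invertible (lower-triangular with 1s on the diagonal, up to permutation), solve by back-substitution:
  V =
[[-1, 1, 1],
 [1, 0, 0],
 [-1, 1, 0]]
  V a = (0, -2, 3)
Solving gives a = (-2, 1, -3).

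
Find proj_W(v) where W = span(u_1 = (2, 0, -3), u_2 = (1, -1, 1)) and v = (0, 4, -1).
proj_W(v) = (-27/19, 31/19, -37/19)

Set up U = [u_1 | ... | u_2] ∈ R^(3×2). The projector onto W = col(U) is P = U (U^T U)^(-1) U^T.
Compute U^T U =
  [13, -1]
  [-1, 3],
and U^T v = (3, -5).
Solve U^T U · c = U^T v for the coefficients: c = (2/19, -31/19). The projection is proj_W(v) = U c.
Check: (v - proj_W(v)) · u_1 = 0  (should be 0).
Check: (v - proj_W(v)) · u_2 = 0  (should be 0).
Result: proj_W(v) = (-27/19, 31/19, -37/19).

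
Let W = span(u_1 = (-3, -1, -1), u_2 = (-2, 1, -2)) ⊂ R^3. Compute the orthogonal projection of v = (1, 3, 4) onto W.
proj_W(v) = (137/50, 17/25, 11/10)

Set up U = [u_1 | ... | u_2] ∈ R^(3×2). The projector onto W = col(U) is P = U (U^T U)^(-1) U^T.
Compute U^T U =
  [11, 7]
  [7, 9],
and U^T v = (-10, -7).
Solve U^T U · c = U^T v for the coefficients: c = (-41/50, -7/50). The projection is proj_W(v) = U c.
Check: (v - proj_W(v)) · u_1 = 0  (should be 0).
Check: (v - proj_W(v)) · u_2 = 0  (should be 0).
Result: proj_W(v) = (137/50, 17/25, 11/10).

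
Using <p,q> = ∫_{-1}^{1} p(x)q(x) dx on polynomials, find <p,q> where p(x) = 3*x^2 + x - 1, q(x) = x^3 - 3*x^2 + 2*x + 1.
<p,q> = 2/15

Expand the product: p(x)·q(x) = 3*x^5 - 8*x^4 + 2*x^3 + 8*x^2 - x - 1.
∫_{-1}^{1} of each monomial x^k gives [2/(k+1) if k even, 0 if k odd]. Integrating term-by-term (or equivalently evaluating the antiderivative F(x) = x^6/2 - 8*x^5/5 + x^4/2 + 8*x^3/3 - x^2/2 - x at the endpoints):
  F(1) − F(−1) = 17/30 − (13/30) = 2/15.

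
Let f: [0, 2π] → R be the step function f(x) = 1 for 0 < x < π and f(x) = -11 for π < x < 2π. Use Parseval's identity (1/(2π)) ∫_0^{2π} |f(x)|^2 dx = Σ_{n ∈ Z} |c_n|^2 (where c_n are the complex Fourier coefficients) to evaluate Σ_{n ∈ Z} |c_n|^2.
Σ |c_n|^2 = 61

Parseval equates the L^2 energy of f (normalised by 1/(2π)) with the ℓ^2 sum of its Fourier coefficients: (1/(2π)) ∫_0^{2π} |f|^2 = Σ |c_n|^2.
Compute the left side: (1/(2π)) [∫_0^π 1^2 dx + ∫_π^{2π} (-11)^2 dx] = (1/(2π)) · (1π + 121π) = (1 + 121)/2 = 61.
So Σ_{n ∈ Z} |c_n|^2 = 61.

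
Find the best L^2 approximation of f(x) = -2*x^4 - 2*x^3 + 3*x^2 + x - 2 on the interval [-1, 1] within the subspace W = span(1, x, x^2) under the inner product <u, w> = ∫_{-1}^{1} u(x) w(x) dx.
g(x) = 9*x^2/7 - x/5 - 64/35

The best approximation g ∈ W is the orthogonal projection of f onto W. Writing g = a_0 + a_1 x + a_2 x^2, the coefficients solve the normal equations G · a = b where
  G_{ij} = <φ_i, φ_j> and b_i = <f, φ_i>, with φ_0 = 1, φ_1 = x, φ_2 = x^2.
G =
  [2, 0, 2/3]
  [0, 2/3, 0]
  [2/3, 0, 2/5],
b = (-14/5, -2/15, -74/105).
Solving gives a_0 = -64/35, a_1 = -1/5, a_2 = 9/7, so
  g(x) = 9*x^2/7 - x/5 - 64/35.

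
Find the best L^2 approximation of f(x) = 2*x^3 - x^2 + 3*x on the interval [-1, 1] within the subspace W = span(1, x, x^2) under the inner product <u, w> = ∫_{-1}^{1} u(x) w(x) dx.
g(x) = -x^2 + 21*x/5

The best approximation g ∈ W is the orthogonal projection of f onto W. Writing g = a_0 + a_1 x + a_2 x^2, the coefficients solve the normal equations G · a = b where
  G_{ij} = <φ_i, φ_j> and b_i = <f, φ_i>, with φ_0 = 1, φ_1 = x, φ_2 = x^2.
G =
  [2, 0, 2/3]
  [0, 2/3, 0]
  [2/3, 0, 2/5],
b = (-2/3, 14/5, -2/5).
Solving gives a_0 = 0, a_1 = 21/5, a_2 = -1, so
  g(x) = -x^2 + 21*x/5.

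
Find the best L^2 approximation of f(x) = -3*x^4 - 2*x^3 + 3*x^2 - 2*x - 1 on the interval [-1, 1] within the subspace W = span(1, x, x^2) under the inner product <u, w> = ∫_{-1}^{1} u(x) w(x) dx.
g(x) = 3*x^2/7 - 16*x/5 - 26/35

The best approximation g ∈ W is the orthogonal projection of f onto W. Writing g = a_0 + a_1 x + a_2 x^2, the coefficients solve the normal equations G · a = b where
  G_{ij} = <φ_i, φ_j> and b_i = <f, φ_i>, with φ_0 = 1, φ_1 = x, φ_2 = x^2.
G =
  [2, 0, 2/3]
  [0, 2/3, 0]
  [2/3, 0, 2/5],
b = (-6/5, -32/15, -34/105).
Solving gives a_0 = -26/35, a_1 = -16/5, a_2 = 3/7, so
  g(x) = 3*x^2/7 - 16*x/5 - 26/35.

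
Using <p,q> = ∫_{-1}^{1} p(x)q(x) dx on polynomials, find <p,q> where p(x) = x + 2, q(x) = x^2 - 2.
<p,q> = -20/3

Expand the product: p(x)·q(x) = x^3 + 2*x^2 - 2*x - 4.
∫_{-1}^{1} of each monomial x^k gives [2/(k+1) if k even, 0 if k odd]. Integrating term-by-term (or equivalently evaluating the antiderivative F(x) = x^4/4 + 2*x^3/3 - x^2 - 4*x at the endpoints):
  F(1) − F(−1) = -49/12 − (31/12) = -20/3.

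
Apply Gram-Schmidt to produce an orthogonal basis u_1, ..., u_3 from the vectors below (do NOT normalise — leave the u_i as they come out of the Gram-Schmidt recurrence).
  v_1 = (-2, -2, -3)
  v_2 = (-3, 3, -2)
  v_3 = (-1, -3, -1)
Orthogonal basis:
  u_1 = (-2, -2, -3)
  u_2 = (-39/17, 63/17, -16/17)
  u_3 = (-8/13, -40/169, 96/169)

Apply the Gram-Schmidt recurrence
  u_1 = v_1
  u_i = v_i − Σ_{j<i} ((v_i · u_j) / (u_j · u_j)) · u_j.

Step by step this gives:
  u_1 = (-2, -2, -3)
  u_2 = (-39/17, 63/17, -16/17)
  u_3 = (-8/13, -40/169, 96/169)

Orthogonality check:
  u_2 · u_1 = 0 (should be 0)
  u_3 · u_1 = 0 (should be 0)
  u_3 · u_2 = 0 (should be 0)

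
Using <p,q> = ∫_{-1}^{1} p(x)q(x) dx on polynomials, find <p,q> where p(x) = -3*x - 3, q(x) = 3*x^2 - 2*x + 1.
<p,q> = -8

Expand the product: p(x)·q(x) = -9*x^3 - 3*x^2 + 3*x - 3.
∫_{-1}^{1} of each monomial x^k gives [2/(k+1) if k even, 0 if k odd]. Integrating term-by-term (or equivalently evaluating the antiderivative F(x) = -9*x^4/4 - x^3 + 3*x^2/2 - 3*x at the endpoints):
  F(1) − F(−1) = -19/4 − (13/4) = -8.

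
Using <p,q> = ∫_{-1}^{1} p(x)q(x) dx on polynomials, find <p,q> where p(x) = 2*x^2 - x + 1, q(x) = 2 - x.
<p,q> = 22/3

Expand the product: p(x)·q(x) = -2*x^3 + 5*x^2 - 3*x + 2.
∫_{-1}^{1} of each monomial x^k gives [2/(k+1) if k even, 0 if k odd]. Integrating term-by-term (or equivalently evaluating the antiderivative F(x) = -x^4/2 + 5*x^3/3 - 3*x^2/2 + 2*x at the endpoints):
  F(1) − F(−1) = 5/3 − (-17/3) = 22/3.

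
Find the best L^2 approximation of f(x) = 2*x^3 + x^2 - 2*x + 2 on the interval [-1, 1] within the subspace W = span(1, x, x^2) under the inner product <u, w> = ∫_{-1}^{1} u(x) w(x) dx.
g(x) = x^2 - 4*x/5 + 2

The best approximation g ∈ W is the orthogonal projection of f onto W. Writing g = a_0 + a_1 x + a_2 x^2, the coefficients solve the normal equations G · a = b where
  G_{ij} = <φ_i, φ_j> and b_i = <f, φ_i>, with φ_0 = 1, φ_1 = x, φ_2 = x^2.
G =
  [2, 0, 2/3]
  [0, 2/3, 0]
  [2/3, 0, 2/5],
b = (14/3, -8/15, 26/15).
Solving gives a_0 = 2, a_1 = -4/5, a_2 = 1, so
  g(x) = x^2 - 4*x/5 + 2.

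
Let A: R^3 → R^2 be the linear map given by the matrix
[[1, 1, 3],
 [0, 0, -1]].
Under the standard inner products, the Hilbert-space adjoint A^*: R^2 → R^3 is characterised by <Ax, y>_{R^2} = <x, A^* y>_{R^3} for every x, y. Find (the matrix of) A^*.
A^* = A^T =
[[1, 0],
 [1, 0],
 [3, -1]]

For real matrices with standard dot products, the defining identity <Ax, y> = <x, A^* y> gives (Ax)^T y = x^T (A^*) y, i.e. x^T A^T y = x^T (A^*) y. Since this holds for all x, y, we must have A^* = A^T. Therefore
A^* =
[[1, 0],
 [1, 0],
 [3, -1]].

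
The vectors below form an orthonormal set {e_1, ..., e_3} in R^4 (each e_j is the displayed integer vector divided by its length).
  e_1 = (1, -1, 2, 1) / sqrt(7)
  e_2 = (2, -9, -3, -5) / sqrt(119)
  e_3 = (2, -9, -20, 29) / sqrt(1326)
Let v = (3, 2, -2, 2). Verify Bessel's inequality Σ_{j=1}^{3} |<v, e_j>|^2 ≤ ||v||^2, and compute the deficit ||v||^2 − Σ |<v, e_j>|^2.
Σ |<v, e_j>|^2 = 307/39; ||v||^2 = 21; deficit = 512/39

Write each e_j = u_j / sqrt(<u_j, u_j>) where u_j is the displayed integer vector. Then <v, e_j> = <v, u_j> / sqrt(<u_j, u_j>), so |<v, e_j>|^2 = <v, u_j>^2 / <u_j, u_j>.
Coefficients: <v, e_1> = -1/sqrt(7), <v, e_2> = -16/sqrt(119), <v, e_3> = 86/sqrt(1326).
Square and sum: Σ |<v, e_j>|^2 = 307/39.
Compute ||v||^2 = v·v = 21.
Deficit = 21 − 307/39 = 512/39 ≥ 0, confirming Bessel's inequality. (The deficit equals ||v − Σ <v,e_j> e_j||^2, the squared distance from v to span{e_j}.)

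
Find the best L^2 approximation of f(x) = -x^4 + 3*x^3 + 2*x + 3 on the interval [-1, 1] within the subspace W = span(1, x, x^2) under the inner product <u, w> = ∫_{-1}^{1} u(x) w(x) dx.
g(x) = -6*x^2/7 + 19*x/5 + 108/35

The best approximation g ∈ W is the orthogonal projection of f onto W. Writing g = a_0 + a_1 x + a_2 x^2, the coefficients solve the normal equations G · a = b where
  G_{ij} = <φ_i, φ_j> and b_i = <f, φ_i>, with φ_0 = 1, φ_1 = x, φ_2 = x^2.
G =
  [2, 0, 2/3]
  [0, 2/3, 0]
  [2/3, 0, 2/5],
b = (28/5, 38/15, 12/7).
Solving gives a_0 = 108/35, a_1 = 19/5, a_2 = -6/7, so
  g(x) = -6*x^2/7 + 19*x/5 + 108/35.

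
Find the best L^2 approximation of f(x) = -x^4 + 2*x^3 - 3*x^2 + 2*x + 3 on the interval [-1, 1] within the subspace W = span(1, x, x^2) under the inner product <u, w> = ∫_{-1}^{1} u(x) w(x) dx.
g(x) = -27*x^2/7 + 16*x/5 + 108/35

The best approximation g ∈ W is the orthogonal projection of f onto W. Writing g = a_0 + a_1 x + a_2 x^2, the coefficients solve the normal equations G · a = b where
  G_{ij} = <φ_i, φ_j> and b_i = <f, φ_i>, with φ_0 = 1, φ_1 = x, φ_2 = x^2.
G =
  [2, 0, 2/3]
  [0, 2/3, 0]
  [2/3, 0, 2/5],
b = (18/5, 32/15, 18/35).
Solving gives a_0 = 108/35, a_1 = 16/5, a_2 = -27/7, so
  g(x) = -27*x^2/7 + 16*x/5 + 108/35.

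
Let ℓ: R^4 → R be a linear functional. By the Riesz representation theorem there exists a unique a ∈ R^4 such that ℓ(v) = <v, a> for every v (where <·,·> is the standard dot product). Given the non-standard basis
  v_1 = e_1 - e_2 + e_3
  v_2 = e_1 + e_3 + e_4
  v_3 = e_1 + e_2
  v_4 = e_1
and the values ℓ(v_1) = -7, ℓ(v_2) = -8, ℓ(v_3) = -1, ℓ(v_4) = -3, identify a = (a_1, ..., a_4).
a = (-3, 2, -2, -3)

Write a = (a_1, ..., a_4) in the standard basis. For each basis vector v_i, ℓ(v_i) = <v_i, a> is a linear equation in the a_j's. Collect the n equations into a matrix system V a = ℓ, where row i of V is v_i (expressed in the standard basis). Since V is invertible (lower-triangular with 1s on the diagonal, up to permutation), solve by back-substitution:
  V =
[[1, -1, 1, 0],
 [1, 0, 1, 1],
 [1, 1, 0, 0],
 [1, 0, 0, 0]]
  V a = (-7, -8, -1, -3)
Solving gives a = (-3, 2, -2, -3).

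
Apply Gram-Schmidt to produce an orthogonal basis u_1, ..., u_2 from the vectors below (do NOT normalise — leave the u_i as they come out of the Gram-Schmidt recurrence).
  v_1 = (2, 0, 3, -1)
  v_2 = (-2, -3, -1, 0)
Orthogonal basis:
  u_1 = (2, 0, 3, -1)
  u_2 = (-1, -3, 1/2, -1/2)

Apply the Gram-Schmidt recurrence
  u_1 = v_1
  u_i = v_i − Σ_{j<i} ((v_i · u_j) / (u_j · u_j)) · u_j.

Step by step this gives:
  u_1 = (2, 0, 3, -1)
  u_2 = (-1, -3, 1/2, -1/2)

Orthogonality check:
  u_2 · u_1 = 0 (should be 0)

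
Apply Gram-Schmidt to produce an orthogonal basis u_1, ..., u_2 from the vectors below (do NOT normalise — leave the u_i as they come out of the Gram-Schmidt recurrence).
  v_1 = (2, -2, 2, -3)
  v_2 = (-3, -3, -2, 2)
Orthogonal basis:
  u_1 = (2, -2, 2, -3)
  u_2 = (-43/21, -83/21, -22/21, 4/7)

Apply the Gram-Schmidt recurrence
  u_1 = v_1
  u_i = v_i − Σ_{j<i} ((v_i · u_j) / (u_j · u_j)) · u_j.

Step by step this gives:
  u_1 = (2, -2, 2, -3)
  u_2 = (-43/21, -83/21, -22/21, 4/7)

Orthogonality check:
  u_2 · u_1 = 0 (should be 0)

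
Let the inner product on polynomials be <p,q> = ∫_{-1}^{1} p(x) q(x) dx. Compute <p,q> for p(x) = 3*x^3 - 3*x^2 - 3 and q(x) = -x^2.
<p,q> = 16/5

Expand the product: p(x)·q(x) = -3*x^5 + 3*x^4 + 3*x^2.
∫_{-1}^{1} of each monomial x^k gives [2/(k+1) if k even, 0 if k odd]. Integrating term-by-term (or equivalently evaluating the antiderivative F(x) = -x^6/2 + 3*x^5/5 + x^3 at the endpoints):
  F(1) − F(−1) = 11/10 − (-21/10) = 16/5.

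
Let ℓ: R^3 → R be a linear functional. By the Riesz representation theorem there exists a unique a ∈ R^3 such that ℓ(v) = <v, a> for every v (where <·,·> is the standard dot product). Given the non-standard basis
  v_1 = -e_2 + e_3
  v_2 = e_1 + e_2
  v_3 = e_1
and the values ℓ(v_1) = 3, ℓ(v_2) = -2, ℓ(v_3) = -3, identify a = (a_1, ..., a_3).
a = (-3, 1, 4)

Write a = (a_1, ..., a_3) in the standard basis. For each basis vector v_i, ℓ(v_i) = <v_i, a> is a linear equation in the a_j's. Collect the n equations into a matrix system V a = ℓ, where row i of V is v_i (expressed in the standard basis). Since V is invertible (lower-triangular with 1s on the diagonal, up to permutation), solve by back-substitution:
  V =
[[0, -1, 1],
 [1, 1, 0],
 [1, 0, 0]]
  V a = (3, -2, -3)
Solving gives a = (-3, 1, 4).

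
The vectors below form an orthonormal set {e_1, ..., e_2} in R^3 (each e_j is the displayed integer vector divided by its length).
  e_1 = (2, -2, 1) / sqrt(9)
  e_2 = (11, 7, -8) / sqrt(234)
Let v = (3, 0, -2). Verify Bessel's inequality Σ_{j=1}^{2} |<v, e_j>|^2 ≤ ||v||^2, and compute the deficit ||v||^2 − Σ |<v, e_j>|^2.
Σ |<v, e_j>|^2 = 313/26; ||v||^2 = 13; deficit = 25/26

Write each e_j = u_j / sqrt(<u_j, u_j>) where u_j is the displayed integer vector. Then <v, e_j> = <v, u_j> / sqrt(<u_j, u_j>), so |<v, e_j>|^2 = <v, u_j>^2 / <u_j, u_j>.
Coefficients: <v, e_1> = 4/sqrt(9), <v, e_2> = 49/sqrt(234).
Square and sum: Σ |<v, e_j>|^2 = 313/26.
Compute ||v||^2 = v·v = 13.
Deficit = 13 − 313/26 = 25/26 ≥ 0, confirming Bessel's inequality. (The deficit equals ||v − Σ <v,e_j> e_j||^2, the squared distance from v to span{e_j}.)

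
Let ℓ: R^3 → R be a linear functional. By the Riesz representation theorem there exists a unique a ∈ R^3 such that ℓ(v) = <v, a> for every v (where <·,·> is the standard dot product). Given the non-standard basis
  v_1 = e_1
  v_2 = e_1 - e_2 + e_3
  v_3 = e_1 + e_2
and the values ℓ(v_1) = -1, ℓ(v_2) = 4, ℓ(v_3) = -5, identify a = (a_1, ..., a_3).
a = (-1, -4, 1)

Write a = (a_1, ..., a_3) in the standard basis. For each basis vector v_i, ℓ(v_i) = <v_i, a> is a linear equation in the a_j's. Collect the n equations into a matrix system V a = ℓ, where row i of V is v_i (expressed in the standard basis). Since V is invertible (lower-triangular with 1s on the diagonal, up to permutation), solve by back-substitution:
  V =
[[1, 0, 0],
 [1, -1, 1],
 [1, 1, 0]]
  V a = (-1, 4, -5)
Solving gives a = (-1, -4, 1).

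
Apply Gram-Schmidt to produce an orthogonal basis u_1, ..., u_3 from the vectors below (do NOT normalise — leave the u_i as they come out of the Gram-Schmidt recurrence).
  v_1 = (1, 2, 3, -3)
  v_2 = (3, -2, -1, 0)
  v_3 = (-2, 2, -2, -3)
Orthogonal basis:
  u_1 = (1, 2, 3, -3)
  u_2 = (73/23, -38/23, -11/23, -12/23)
  u_3 = (-79/153, 104/153, -445/153, -134/51)

Apply the Gram-Schmidt recurrence
  u_1 = v_1
  u_i = v_i − Σ_{j<i} ((v_i · u_j) / (u_j · u_j)) · u_j.

Step by step this gives:
  u_1 = (1, 2, 3, -3)
  u_2 = (73/23, -38/23, -11/23, -12/23)
  u_3 = (-79/153, 104/153, -445/153, -134/51)

Orthogonality check:
  u_2 · u_1 = 0 (should be 0)
  u_3 · u_1 = 0 (should be 0)
  u_3 · u_2 = 0 (should be 0)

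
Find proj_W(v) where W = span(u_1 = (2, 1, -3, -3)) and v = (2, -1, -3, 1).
proj_W(v) = (18/23, 9/23, -27/23, -27/23)

Set up U = [u_1 | ... | u_1] ∈ R^(4×1). The projector onto W = col(U) is P = U (U^T U)^(-1) U^T.
Compute U^T U =
  [23],
and U^T v = (9).
Solve U^T U · c = U^T v for the coefficients: c = (9/23). The projection is proj_W(v) = U c.
Check: (v - proj_W(v)) · u_1 = 0  (should be 0).
Result: proj_W(v) = (18/23, 9/23, -27/23, -27/23).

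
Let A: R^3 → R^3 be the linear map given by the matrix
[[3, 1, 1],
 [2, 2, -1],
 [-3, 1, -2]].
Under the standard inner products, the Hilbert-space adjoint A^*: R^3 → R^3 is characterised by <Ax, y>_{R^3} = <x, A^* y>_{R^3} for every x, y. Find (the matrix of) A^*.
A^* = A^T =
[[3, 2, -3],
 [1, 2, 1],
 [1, -1, -2]]

For real matrices with standard dot products, the defining identity <Ax, y> = <x, A^* y> gives (Ax)^T y = x^T (A^*) y, i.e. x^T A^T y = x^T (A^*) y. Since this holds for all x, y, we must have A^* = A^T. Therefore
A^* =
[[3, 2, -3],
 [1, 2, 1],
 [1, -1, -2]].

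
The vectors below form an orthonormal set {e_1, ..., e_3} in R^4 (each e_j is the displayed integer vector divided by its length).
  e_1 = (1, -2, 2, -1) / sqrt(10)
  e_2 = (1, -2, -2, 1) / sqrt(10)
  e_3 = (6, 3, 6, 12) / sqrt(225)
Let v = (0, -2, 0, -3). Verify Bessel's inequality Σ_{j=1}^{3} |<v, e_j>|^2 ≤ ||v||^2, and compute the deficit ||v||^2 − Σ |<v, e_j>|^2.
Σ |<v, e_j>|^2 = 321/25; ||v||^2 = 13; deficit = 4/25

Write each e_j = u_j / sqrt(<u_j, u_j>) where u_j is the displayed integer vector. Then <v, e_j> = <v, u_j> / sqrt(<u_j, u_j>), so |<v, e_j>|^2 = <v, u_j>^2 / <u_j, u_j>.
Coefficients: <v, e_1> = 7/sqrt(10), <v, e_2> = 1/sqrt(10), <v, e_3> = -42/sqrt(225).
Square and sum: Σ |<v, e_j>|^2 = 321/25.
Compute ||v||^2 = v·v = 13.
Deficit = 13 − 321/25 = 4/25 ≥ 0, confirming Bessel's inequality. (The deficit equals ||v − Σ <v,e_j> e_j||^2, the squared distance from v to span{e_j}.)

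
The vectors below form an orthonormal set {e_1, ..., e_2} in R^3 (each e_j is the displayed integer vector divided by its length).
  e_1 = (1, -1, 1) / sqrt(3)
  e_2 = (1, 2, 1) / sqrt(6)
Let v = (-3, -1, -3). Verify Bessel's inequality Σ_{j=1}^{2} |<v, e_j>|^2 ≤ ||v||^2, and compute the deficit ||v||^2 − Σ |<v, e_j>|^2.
Σ |<v, e_j>|^2 = 19; ||v||^2 = 19; deficit = 0

Write each e_j = u_j / sqrt(<u_j, u_j>) where u_j is the displayed integer vector. Then <v, e_j> = <v, u_j> / sqrt(<u_j, u_j>), so |<v, e_j>|^2 = <v, u_j>^2 / <u_j, u_j>.
Coefficients: <v, e_1> = -5/sqrt(3), <v, e_2> = -8/sqrt(6).
Square and sum: Σ |<v, e_j>|^2 = 19.
Compute ||v||^2 = v·v = 19.
Deficit = 19 − 19 = 0 ≥ 0, confirming Bessel's inequality. (The deficit equals ||v − Σ <v,e_j> e_j||^2, the squared distance from v to span{e_j}.)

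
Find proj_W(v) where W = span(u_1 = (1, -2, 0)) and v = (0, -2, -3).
proj_W(v) = (4/5, -8/5, 0)

Set up U = [u_1 | ... | u_1] ∈ R^(3×1). The projector onto W = col(U) is P = U (U^T U)^(-1) U^T.
Compute U^T U =
  [5],
and U^T v = (4).
Solve U^T U · c = U^T v for the coefficients: c = (4/5). The projection is proj_W(v) = U c.
Check: (v - proj_W(v)) · u_1 = 0  (should be 0).
Result: proj_W(v) = (4/5, -8/5, 0).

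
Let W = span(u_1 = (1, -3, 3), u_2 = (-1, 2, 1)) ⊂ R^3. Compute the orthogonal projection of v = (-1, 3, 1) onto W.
proj_W(v) = (-67/49, 139/49, 47/49)

Set up U = [u_1 | ... | u_2] ∈ R^(3×2). The projector onto W = col(U) is P = U (U^T U)^(-1) U^T.
Compute U^T U =
  [19, -4]
  [-4, 6],
and U^T v = (-7, 8).
Solve U^T U · c = U^T v for the coefficients: c = (-5/49, 62/49). The projection is proj_W(v) = U c.
Check: (v - proj_W(v)) · u_1 = 0  (should be 0).
Check: (v - proj_W(v)) · u_2 = 0  (should be 0).
Result: proj_W(v) = (-67/49, 139/49, 47/49).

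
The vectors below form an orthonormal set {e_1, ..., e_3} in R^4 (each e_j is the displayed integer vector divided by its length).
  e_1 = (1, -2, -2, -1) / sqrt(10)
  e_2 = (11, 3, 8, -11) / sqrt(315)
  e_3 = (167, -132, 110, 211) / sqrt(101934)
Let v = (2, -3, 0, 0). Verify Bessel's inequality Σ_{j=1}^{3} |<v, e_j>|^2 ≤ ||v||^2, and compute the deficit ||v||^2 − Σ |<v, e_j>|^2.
Σ |<v, e_j>|^2 = 9841/809; ||v||^2 = 13; deficit = 676/809

Write each e_j = u_j / sqrt(<u_j, u_j>) where u_j is the displayed integer vector. Then <v, e_j> = <v, u_j> / sqrt(<u_j, u_j>), so |<v, e_j>|^2 = <v, u_j>^2 / <u_j, u_j>.
Coefficients: <v, e_1> = 8/sqrt(10), <v, e_2> = 13/sqrt(315), <v, e_3> = 730/sqrt(101934).
Square and sum: Σ |<v, e_j>|^2 = 9841/809.
Compute ||v||^2 = v·v = 13.
Deficit = 13 − 9841/809 = 676/809 ≥ 0, confirming Bessel's inequality. (The deficit equals ||v − Σ <v,e_j> e_j||^2, the squared distance from v to span{e_j}.)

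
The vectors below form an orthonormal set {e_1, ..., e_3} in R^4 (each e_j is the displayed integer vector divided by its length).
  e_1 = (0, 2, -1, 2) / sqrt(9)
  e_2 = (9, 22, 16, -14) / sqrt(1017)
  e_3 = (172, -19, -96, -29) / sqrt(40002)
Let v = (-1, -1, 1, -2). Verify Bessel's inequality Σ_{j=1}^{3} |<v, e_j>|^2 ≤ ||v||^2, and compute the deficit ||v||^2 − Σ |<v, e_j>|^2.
Σ |<v, e_j>|^2 = 2309/354; ||v||^2 = 7; deficit = 169/354

Write each e_j = u_j / sqrt(<u_j, u_j>) where u_j is the displayed integer vector. Then <v, e_j> = <v, u_j> / sqrt(<u_j, u_j>), so |<v, e_j>|^2 = <v, u_j>^2 / <u_j, u_j>.
Coefficients: <v, e_1> = -7/sqrt(9), <v, e_2> = 13/sqrt(1017), <v, e_3> = -191/sqrt(40002).
Square and sum: Σ |<v, e_j>|^2 = 2309/354.
Compute ||v||^2 = v·v = 7.
Deficit = 7 − 2309/354 = 169/354 ≥ 0, confirming Bessel's inequality. (The deficit equals ||v − Σ <v,e_j> e_j||^2, the squared distance from v to span{e_j}.)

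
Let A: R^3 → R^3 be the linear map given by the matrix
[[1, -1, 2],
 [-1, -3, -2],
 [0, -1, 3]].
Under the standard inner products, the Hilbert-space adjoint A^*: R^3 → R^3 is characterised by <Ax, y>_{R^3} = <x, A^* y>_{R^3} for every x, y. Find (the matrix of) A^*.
A^* = A^T =
[[1, -1, 0],
 [-1, -3, -1],
 [2, -2, 3]]

For real matrices with standard dot products, the defining identity <Ax, y> = <x, A^* y> gives (Ax)^T y = x^T (A^*) y, i.e. x^T A^T y = x^T (A^*) y. Since this holds for all x, y, we must have A^* = A^T. Therefore
A^* =
[[1, -1, 0],
 [-1, -3, -1],
 [2, -2, 3]].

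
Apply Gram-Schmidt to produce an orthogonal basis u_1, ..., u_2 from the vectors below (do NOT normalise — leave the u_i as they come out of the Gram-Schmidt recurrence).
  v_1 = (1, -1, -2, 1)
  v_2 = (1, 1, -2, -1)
Orthogonal basis:
  u_1 = (1, -1, -2, 1)
  u_2 = (4/7, 10/7, -8/7, -10/7)

Apply the Gram-Schmidt recurrence
  u_1 = v_1
  u_i = v_i − Σ_{j<i} ((v_i · u_j) / (u_j · u_j)) · u_j.

Step by step this gives:
  u_1 = (1, -1, -2, 1)
  u_2 = (4/7, 10/7, -8/7, -10/7)

Orthogonality check:
  u_2 · u_1 = 0 (should be 0)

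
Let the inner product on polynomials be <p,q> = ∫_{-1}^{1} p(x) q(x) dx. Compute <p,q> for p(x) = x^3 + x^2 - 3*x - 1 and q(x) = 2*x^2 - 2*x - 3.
<p,q> = 20/3

Expand the product: p(x)·q(x) = 2*x^5 - 11*x^3 + x^2 + 11*x + 3.
∫_{-1}^{1} of each monomial x^k gives [2/(k+1) if k even, 0 if k odd]. Integrating term-by-term (or equivalently evaluating the antiderivative F(x) = x^6/3 - 11*x^4/4 + x^3/3 + 11*x^2/2 + 3*x at the endpoints):
  F(1) − F(−1) = 77/12 − (-1/4) = 20/3.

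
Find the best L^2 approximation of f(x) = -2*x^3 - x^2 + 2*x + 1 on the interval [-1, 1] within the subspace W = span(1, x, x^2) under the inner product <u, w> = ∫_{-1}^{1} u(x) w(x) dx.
g(x) = -x^2 + 4*x/5 + 1

The best approximation g ∈ W is the orthogonal projection of f onto W. Writing g = a_0 + a_1 x + a_2 x^2, the coefficients solve the normal equations G · a = b where
  G_{ij} = <φ_i, φ_j> and b_i = <f, φ_i>, with φ_0 = 1, φ_1 = x, φ_2 = x^2.
G =
  [2, 0, 2/3]
  [0, 2/3, 0]
  [2/3, 0, 2/5],
b = (4/3, 8/15, 4/15).
Solving gives a_0 = 1, a_1 = 4/5, a_2 = -1, so
  g(x) = -x^2 + 4*x/5 + 1.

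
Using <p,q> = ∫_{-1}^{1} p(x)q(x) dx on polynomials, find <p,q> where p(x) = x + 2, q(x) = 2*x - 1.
<p,q> = -8/3

Expand the product: p(x)·q(x) = 2*x^2 + 3*x - 2.
∫_{-1}^{1} of each monomial x^k gives [2/(k+1) if k even, 0 if k odd]. Integrating term-by-term (or equivalently evaluating the antiderivative F(x) = 2*x^3/3 + 3*x^2/2 - 2*x at the endpoints):
  F(1) − F(−1) = 1/6 − (17/6) = -8/3.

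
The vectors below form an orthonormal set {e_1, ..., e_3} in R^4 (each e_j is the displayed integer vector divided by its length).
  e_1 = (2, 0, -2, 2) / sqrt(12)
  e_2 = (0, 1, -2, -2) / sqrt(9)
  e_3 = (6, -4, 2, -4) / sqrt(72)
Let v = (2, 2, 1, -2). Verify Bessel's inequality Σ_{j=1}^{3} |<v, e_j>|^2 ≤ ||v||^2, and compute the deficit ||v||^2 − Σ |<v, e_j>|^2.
Σ |<v, e_j>|^2 = 29/6; ||v||^2 = 13; deficit = 49/6

Write each e_j = u_j / sqrt(<u_j, u_j>) where u_j is the displayed integer vector. Then <v, e_j> = <v, u_j> / sqrt(<u_j, u_j>), so |<v, e_j>|^2 = <v, u_j>^2 / <u_j, u_j>.
Coefficients: <v, e_1> = -2/sqrt(12), <v, e_2> = 4/sqrt(9), <v, e_3> = 14/sqrt(72).
Square and sum: Σ |<v, e_j>|^2 = 29/6.
Compute ||v||^2 = v·v = 13.
Deficit = 13 − 29/6 = 49/6 ≥ 0, confirming Bessel's inequality. (The deficit equals ||v − Σ <v,e_j> e_j||^2, the squared distance from v to span{e_j}.)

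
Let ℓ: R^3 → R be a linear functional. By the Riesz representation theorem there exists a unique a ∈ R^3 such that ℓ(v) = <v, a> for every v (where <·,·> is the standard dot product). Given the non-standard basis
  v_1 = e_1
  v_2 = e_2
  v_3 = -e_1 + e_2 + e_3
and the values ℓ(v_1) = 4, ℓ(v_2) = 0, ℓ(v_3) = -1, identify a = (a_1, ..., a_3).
a = (4, 0, 3)

Write a = (a_1, ..., a_3) in the standard basis. For each basis vector v_i, ℓ(v_i) = <v_i, a> is a linear equation in the a_j's. Collect the n equations into a matrix system V a = ℓ, where row i of V is v_i (expressed in the standard basis). Since V is invertible (lower-triangular with 1s on the diagonal, up to permutation), solve by back-substitution:
  V =
[[1, 0, 0],
 [0, 1, 0],
 [-1, 1, 1]]
  V a = (4, 0, -1)
Solving gives a = (4, 0, 3).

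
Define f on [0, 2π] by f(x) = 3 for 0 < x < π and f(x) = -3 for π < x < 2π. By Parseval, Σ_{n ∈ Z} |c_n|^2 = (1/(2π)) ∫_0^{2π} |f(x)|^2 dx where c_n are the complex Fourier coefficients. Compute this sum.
Σ |c_n|^2 = 9

Parseval equates the L^2 energy of f (normalised by 1/(2π)) with the ℓ^2 sum of its Fourier coefficients: (1/(2π)) ∫_0^{2π} |f|^2 = Σ |c_n|^2.
Compute the left side: (1/(2π)) [∫_0^π 3^2 dx + ∫_π^{2π} (-3)^2 dx] = (1/(2π)) · (9π + 9π) = (9 + 9)/2 = 9.
So Σ_{n ∈ Z} |c_n|^2 = 9.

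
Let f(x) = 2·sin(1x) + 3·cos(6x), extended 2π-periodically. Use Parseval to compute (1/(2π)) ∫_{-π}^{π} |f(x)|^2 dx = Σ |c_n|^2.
Σ |c_n|^2 = 13/2

Expand |f|^2 and use orthogonality of {sin(nx), cos(mx)} on [-π, π]:
  ∫_{-π}^{π} sin(nx)^2 dx = π, ∫ cos(mx)^2 dx = π, and cross terms integrate to 0.
So ∫_{-π}^{π} f(x)^2 dx = 2^2 · π + 3^2 · π = (4 + 9)π.
Divide by 2π: (4 + 9)/2 = 13/2.
By Parseval, this equals Σ |c_n|^2.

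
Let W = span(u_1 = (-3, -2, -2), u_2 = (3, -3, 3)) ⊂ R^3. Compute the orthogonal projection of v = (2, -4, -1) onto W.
proj_W(v) = (8/21, -151/42, 43/42)

Set up U = [u_1 | ... | u_2] ∈ R^(3×2). The projector onto W = col(U) is P = U (U^T U)^(-1) U^T.
Compute U^T U =
  [17, -9]
  [-9, 27],
and U^T v = (4, 15).
Solve U^T U · c = U^T v for the coefficients: c = (9/14, 97/126). The projection is proj_W(v) = U c.
Check: (v - proj_W(v)) · u_1 = 0  (should be 0).
Check: (v - proj_W(v)) · u_2 = 0  (should be 0).
Result: proj_W(v) = (8/21, -151/42, 43/42).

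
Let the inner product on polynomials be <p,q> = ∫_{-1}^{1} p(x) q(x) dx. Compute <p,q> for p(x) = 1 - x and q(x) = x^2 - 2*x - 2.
<p,q> = -2

Expand the product: p(x)·q(x) = -x^3 + 3*x^2 - 2.
∫_{-1}^{1} of each monomial x^k gives [2/(k+1) if k even, 0 if k odd]. Integrating term-by-term (or equivalently evaluating the antiderivative F(x) = -x^4/4 + x^3 - 2*x at the endpoints):
  F(1) − F(−1) = -5/4 − (3/4) = -2.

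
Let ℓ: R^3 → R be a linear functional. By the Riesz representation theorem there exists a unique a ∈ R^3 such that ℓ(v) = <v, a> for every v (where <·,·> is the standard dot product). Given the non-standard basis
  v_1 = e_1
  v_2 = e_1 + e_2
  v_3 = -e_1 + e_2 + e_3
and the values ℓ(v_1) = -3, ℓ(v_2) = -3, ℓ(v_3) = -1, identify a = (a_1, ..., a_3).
a = (-3, 0, -4)

Write a = (a_1, ..., a_3) in the standard basis. For each basis vector v_i, ℓ(v_i) = <v_i, a> is a linear equation in the a_j's. Collect the n equations into a matrix system V a = ℓ, where row i of V is v_i (expressed in the standard basis). Since V is invertible (lower-triangular with 1s on the diagonal, up to permutation), solve by back-substitution:
  V =
[[1, 0, 0],
 [1, 1, 0],
 [-1, 1, 1]]
  V a = (-3, -3, -1)
Solving gives a = (-3, 0, -4).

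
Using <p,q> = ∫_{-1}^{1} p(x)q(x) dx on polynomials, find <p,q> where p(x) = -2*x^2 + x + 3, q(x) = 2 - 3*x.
<p,q> = 22/3

Expand the product: p(x)·q(x) = 6*x^3 - 7*x^2 - 7*x + 6.
∫_{-1}^{1} of each monomial x^k gives [2/(k+1) if k even, 0 if k odd]. Integrating term-by-term (or equivalently evaluating the antiderivative F(x) = 3*x^4/2 - 7*x^3/3 - 7*x^2/2 + 6*x at the endpoints):
  F(1) − F(−1) = 5/3 − (-17/3) = 22/3.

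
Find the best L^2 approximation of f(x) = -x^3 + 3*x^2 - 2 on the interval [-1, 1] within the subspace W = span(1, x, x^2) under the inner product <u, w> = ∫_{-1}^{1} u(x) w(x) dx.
g(x) = 3*x^2 - 3*x/5 - 2

The best approximation g ∈ W is the orthogonal projection of f onto W. Writing g = a_0 + a_1 x + a_2 x^2, the coefficients solve the normal equations G · a = b where
  G_{ij} = <φ_i, φ_j> and b_i = <f, φ_i>, with φ_0 = 1, φ_1 = x, φ_2 = x^2.
G =
  [2, 0, 2/3]
  [0, 2/3, 0]
  [2/3, 0, 2/5],
b = (-2, -2/5, -2/15).
Solving gives a_0 = -2, a_1 = -3/5, a_2 = 3, so
  g(x) = 3*x^2 - 3*x/5 - 2.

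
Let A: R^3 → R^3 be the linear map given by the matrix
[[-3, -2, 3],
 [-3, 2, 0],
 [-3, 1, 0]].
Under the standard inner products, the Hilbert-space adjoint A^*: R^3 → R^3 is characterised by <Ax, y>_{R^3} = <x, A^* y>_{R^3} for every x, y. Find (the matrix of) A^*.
A^* = A^T =
[[-3, -3, -3],
 [-2, 2, 1],
 [3, 0, 0]]

For real matrices with standard dot products, the defining identity <Ax, y> = <x, A^* y> gives (Ax)^T y = x^T (A^*) y, i.e. x^T A^T y = x^T (A^*) y. Since this holds for all x, y, we must have A^* = A^T. Therefore
A^* =
[[-3, -3, -3],
 [-2, 2, 1],
 [3, 0, 0]].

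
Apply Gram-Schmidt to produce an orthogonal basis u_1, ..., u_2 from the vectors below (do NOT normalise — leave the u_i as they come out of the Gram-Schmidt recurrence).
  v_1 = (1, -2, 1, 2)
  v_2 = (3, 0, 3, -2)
Orthogonal basis:
  u_1 = (1, -2, 1, 2)
  u_2 = (14/5, 2/5, 14/5, -12/5)

Apply the Gram-Schmidt recurrence
  u_1 = v_1
  u_i = v_i − Σ_{j<i} ((v_i · u_j) / (u_j · u_j)) · u_j.

Step by step this gives:
  u_1 = (1, -2, 1, 2)
  u_2 = (14/5, 2/5, 14/5, -12/5)

Orthogonality check:
  u_2 · u_1 = 0 (should be 0)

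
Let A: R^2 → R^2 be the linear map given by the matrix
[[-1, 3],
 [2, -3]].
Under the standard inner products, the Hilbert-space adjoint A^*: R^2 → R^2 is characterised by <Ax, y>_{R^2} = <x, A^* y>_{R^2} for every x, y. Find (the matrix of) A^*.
A^* = A^T =
[[-1, 2],
 [3, -3]]

For real matrices with standard dot products, the defining identity <Ax, y> = <x, A^* y> gives (Ax)^T y = x^T (A^*) y, i.e. x^T A^T y = x^T (A^*) y. Since this holds for all x, y, we must have A^* = A^T. Therefore
A^* =
[[-1, 2],
 [3, -3]].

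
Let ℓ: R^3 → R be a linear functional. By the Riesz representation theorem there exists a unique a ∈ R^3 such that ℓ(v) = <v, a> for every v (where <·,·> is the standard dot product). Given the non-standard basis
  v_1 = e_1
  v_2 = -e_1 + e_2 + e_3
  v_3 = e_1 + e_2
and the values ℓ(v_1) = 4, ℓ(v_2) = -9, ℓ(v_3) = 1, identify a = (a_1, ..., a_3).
a = (4, -3, -2)

Write a = (a_1, ..., a_3) in the standard basis. For each basis vector v_i, ℓ(v_i) = <v_i, a> is a linear equation in the a_j's. Collect the n equations into a matrix system V a = ℓ, where row i of V is v_i (expressed in the standard basis). Since V is invertible (lower-triangular with 1s on the diagonal, up to permutation), solve by back-substitution:
  V =
[[1, 0, 0],
 [-1, 1, 1],
 [1, 1, 0]]
  V a = (4, -9, 1)
Solving gives a = (4, -3, -2).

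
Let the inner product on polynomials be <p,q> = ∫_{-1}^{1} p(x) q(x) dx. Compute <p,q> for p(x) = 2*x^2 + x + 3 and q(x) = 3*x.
<p,q> = 2

Expand the product: p(x)·q(x) = 6*x^3 + 3*x^2 + 9*x.
∫_{-1}^{1} of each monomial x^k gives [2/(k+1) if k even, 0 if k odd]. Integrating term-by-term (or equivalently evaluating the antiderivative F(x) = 3*x^4/2 + x^3 + 9*x^2/2 at the endpoints):
  F(1) − F(−1) = 7 − (5) = 2.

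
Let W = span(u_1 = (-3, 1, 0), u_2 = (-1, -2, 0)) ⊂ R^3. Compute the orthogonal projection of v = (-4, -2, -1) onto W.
proj_W(v) = (-4, -2, 0)

Set up U = [u_1 | ... | u_2] ∈ R^(3×2). The projector onto W = col(U) is P = U (U^T U)^(-1) U^T.
Compute U^T U =
  [10, 1]
  [1, 5],
and U^T v = (10, 8).
Solve U^T U · c = U^T v for the coefficients: c = (6/7, 10/7). The projection is proj_W(v) = U c.
Check: (v - proj_W(v)) · u_1 = 0  (should be 0).
Check: (v - proj_W(v)) · u_2 = 0  (should be 0).
Result: proj_W(v) = (-4, -2, 0).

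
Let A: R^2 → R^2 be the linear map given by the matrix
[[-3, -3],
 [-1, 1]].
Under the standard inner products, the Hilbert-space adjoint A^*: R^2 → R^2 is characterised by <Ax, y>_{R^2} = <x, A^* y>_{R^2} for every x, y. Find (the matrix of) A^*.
A^* = A^T =
[[-3, -1],
 [-3, 1]]

For real matrices with standard dot products, the defining identity <Ax, y> = <x, A^* y> gives (Ax)^T y = x^T (A^*) y, i.e. x^T A^T y = x^T (A^*) y. Since this holds for all x, y, we must have A^* = A^T. Therefore
A^* =
[[-3, -1],
 [-3, 1]].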